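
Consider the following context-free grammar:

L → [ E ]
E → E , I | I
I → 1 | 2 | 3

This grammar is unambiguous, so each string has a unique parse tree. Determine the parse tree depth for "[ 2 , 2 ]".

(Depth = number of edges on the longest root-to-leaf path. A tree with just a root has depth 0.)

4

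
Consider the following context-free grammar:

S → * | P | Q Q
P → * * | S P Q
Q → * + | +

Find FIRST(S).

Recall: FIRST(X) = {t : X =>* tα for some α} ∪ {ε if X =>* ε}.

We compute FIRST(S) using the standard algorithm.
FIRST(P) = {*, +}
FIRST(Q) = {*, +}
FIRST(S) = {*, +}
Therefore, FIRST(S) = {*, +}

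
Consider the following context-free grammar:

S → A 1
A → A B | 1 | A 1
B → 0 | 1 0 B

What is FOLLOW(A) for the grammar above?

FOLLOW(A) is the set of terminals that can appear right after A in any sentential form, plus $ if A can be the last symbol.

We compute FOLLOW(A) using the standard algorithm.
FOLLOW(S) starts with {$}.
FIRST(A) = {1}
FIRST(B) = {0, 1}
FIRST(S) = {1}
FOLLOW(A) = {0, 1}
FOLLOW(B) = {0, 1}
FOLLOW(S) = {$}
Therefore, FOLLOW(A) = {0, 1}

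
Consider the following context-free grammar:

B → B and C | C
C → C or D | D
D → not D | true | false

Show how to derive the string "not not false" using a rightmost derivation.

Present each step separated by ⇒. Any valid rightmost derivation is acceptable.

B ⇒ C ⇒ D ⇒ not D ⇒ not not D ⇒ not not false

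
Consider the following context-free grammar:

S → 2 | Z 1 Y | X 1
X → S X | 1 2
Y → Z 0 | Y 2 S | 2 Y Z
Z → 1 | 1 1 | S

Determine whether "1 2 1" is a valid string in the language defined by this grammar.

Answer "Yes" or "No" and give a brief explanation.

Yes - a valid derivation exists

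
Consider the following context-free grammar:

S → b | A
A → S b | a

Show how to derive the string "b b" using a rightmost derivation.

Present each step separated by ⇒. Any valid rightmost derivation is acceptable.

S ⇒ A ⇒ S b ⇒ b b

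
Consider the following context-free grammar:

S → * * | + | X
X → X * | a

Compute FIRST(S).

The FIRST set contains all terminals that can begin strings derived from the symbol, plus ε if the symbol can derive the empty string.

We compute FIRST(S) using the standard algorithm.
FIRST(S) = {*, +, a}
FIRST(X) = {a}
Therefore, FIRST(S) = {*, +, a}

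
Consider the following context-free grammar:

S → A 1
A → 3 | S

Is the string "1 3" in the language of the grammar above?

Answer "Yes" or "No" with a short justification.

No - no valid derivation exists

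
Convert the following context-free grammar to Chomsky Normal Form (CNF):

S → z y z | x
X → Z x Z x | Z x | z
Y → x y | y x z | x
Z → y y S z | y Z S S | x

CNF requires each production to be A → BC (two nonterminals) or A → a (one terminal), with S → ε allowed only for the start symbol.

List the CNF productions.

TZ → z; TY → y; S → x; TX → x; X → z; Y → x; Z → x; S → TZ X0; X0 → TY TZ; X → Z X1; X1 → TX X2; X2 → Z TX; X → Z TX; Y → TX TY; Y → TY X3; X3 → TX TZ; Z → TY X4; X4 → TY X5; X5 → S TZ; Z → TY X6; X6 → Z X7; X7 → S S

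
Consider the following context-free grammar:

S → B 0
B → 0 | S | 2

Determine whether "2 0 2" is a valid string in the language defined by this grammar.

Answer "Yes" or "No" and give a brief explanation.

No - no valid derivation exists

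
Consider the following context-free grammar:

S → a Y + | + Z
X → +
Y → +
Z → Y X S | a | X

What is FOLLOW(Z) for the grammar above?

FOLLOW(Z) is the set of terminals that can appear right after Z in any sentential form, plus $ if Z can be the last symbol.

We compute FOLLOW(Z) using the standard algorithm.
FOLLOW(S) starts with {$}.
FIRST(S) = {+, a}
FIRST(X) = {+}
FIRST(Y) = {+}
FIRST(Z) = {+, a}
FOLLOW(S) = {$}
FOLLOW(X) = {$, +, a}
FOLLOW(Y) = {+}
FOLLOW(Z) = {$}
Therefore, FOLLOW(Z) = {$}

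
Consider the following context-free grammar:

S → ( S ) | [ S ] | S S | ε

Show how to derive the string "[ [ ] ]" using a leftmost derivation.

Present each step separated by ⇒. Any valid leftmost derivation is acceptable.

S ⇒ [ S ] ⇒ [ [ S ] ] ⇒ [ [ ] ]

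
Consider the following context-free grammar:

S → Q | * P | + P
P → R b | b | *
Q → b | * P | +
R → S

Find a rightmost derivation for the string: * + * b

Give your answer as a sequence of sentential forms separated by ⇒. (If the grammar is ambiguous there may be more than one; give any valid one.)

S ⇒ * P ⇒ * R b ⇒ * S b ⇒ * + P b ⇒ * + * b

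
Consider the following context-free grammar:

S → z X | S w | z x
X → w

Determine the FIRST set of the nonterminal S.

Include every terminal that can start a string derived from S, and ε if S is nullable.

We compute FIRST(S) using the standard algorithm.
FIRST(S) = {z}
FIRST(X) = {w}
Therefore, FIRST(S) = {z}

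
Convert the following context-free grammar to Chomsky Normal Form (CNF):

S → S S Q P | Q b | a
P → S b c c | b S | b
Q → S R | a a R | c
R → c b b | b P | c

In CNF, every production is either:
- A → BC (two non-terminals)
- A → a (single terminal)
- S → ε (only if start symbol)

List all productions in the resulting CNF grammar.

TB → b; S → a; TC → c; P → b; TA → a; Q → c; R → c; S → S X0; X0 → S X1; X1 → Q P; S → Q TB; P → S X2; X2 → TB X3; X3 → TC TC; P → TB S; Q → S R; Q → TA X4; X4 → TA R; R → TC X5; X5 → TB TB; R → TB P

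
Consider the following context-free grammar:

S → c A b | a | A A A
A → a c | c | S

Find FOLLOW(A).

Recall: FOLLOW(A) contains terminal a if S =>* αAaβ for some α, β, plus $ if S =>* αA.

We compute FOLLOW(A) using the standard algorithm.
FOLLOW(S) starts with {$}.
FIRST(A) = {a, c}
FIRST(S) = {a, c}
FOLLOW(A) = {$, a, b, c}
FOLLOW(S) = {$, a, b, c}
Therefore, FOLLOW(A) = {$, a, b, c}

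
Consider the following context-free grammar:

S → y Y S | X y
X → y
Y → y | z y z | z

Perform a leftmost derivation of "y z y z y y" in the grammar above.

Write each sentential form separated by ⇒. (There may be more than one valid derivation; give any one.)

S ⇒ y Y S ⇒ y z y z S ⇒ y z y z X y ⇒ y z y z y y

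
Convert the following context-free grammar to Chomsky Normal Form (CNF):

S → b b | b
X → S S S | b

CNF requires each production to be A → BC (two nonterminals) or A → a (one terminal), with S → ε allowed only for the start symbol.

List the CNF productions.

TB → b; S → b; X → b; S → TB TB; X → S X0; X0 → S S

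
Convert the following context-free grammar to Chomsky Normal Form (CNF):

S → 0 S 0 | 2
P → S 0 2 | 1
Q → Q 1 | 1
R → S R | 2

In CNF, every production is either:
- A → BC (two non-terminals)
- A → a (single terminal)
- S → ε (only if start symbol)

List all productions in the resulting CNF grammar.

T0 → 0; S → 2; T2 → 2; P → 1; T1 → 1; Q → 1; R → 2; S → T0 X0; X0 → S T0; P → S X1; X1 → T0 T2; Q → Q T1; R → S R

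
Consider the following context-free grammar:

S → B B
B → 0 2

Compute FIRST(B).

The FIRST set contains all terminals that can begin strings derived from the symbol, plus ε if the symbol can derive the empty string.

We compute FIRST(B) using the standard algorithm.
FIRST(B) = {0}
FIRST(S) = {0}
Therefore, FIRST(B) = {0}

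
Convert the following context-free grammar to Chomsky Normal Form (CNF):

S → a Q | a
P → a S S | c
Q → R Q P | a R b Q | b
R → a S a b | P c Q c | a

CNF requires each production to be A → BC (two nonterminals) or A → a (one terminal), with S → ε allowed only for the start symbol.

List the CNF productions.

TA → a; S → a; P → c; TB → b; Q → b; TC → c; R → a; S → TA Q; P → TA X0; X0 → S S; Q → R X1; X1 → Q P; Q → TA X2; X2 → R X3; X3 → TB Q; R → TA X4; X4 → S X5; X5 → TA TB; R → P X6; X6 → TC X7; X7 → Q TC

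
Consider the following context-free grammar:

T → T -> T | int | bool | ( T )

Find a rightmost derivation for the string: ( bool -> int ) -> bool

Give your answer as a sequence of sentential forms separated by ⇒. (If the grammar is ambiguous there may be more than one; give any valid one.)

T ⇒ T -> T ⇒ T -> bool ⇒ ( T ) -> bool ⇒ ( T -> T ) -> bool ⇒ ( T -> int ) -> bool ⇒ ( bool -> int ) -> bool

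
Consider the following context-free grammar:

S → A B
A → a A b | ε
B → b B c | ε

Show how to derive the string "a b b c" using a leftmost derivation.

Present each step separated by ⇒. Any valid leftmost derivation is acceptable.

S ⇒ A B ⇒ a A b B ⇒ a b B ⇒ a b b B c ⇒ a b b c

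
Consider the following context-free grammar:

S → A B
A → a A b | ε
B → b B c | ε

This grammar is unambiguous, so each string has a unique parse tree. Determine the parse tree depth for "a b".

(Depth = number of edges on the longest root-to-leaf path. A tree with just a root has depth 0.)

3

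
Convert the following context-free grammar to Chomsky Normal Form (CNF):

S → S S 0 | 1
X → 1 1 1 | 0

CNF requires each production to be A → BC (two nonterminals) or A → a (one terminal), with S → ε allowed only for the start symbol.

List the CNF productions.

T0 → 0; S → 1; T1 → 1; X → 0; S → S X0; X0 → S T0; X → T1 X1; X1 → T1 T1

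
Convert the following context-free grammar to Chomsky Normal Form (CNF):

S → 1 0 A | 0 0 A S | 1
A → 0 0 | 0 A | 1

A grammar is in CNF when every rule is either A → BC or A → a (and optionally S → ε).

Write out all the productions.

T1 → 1; T0 → 0; S → 1; A → 1; S → T1 X0; X0 → T0 A; S → T0 X1; X1 → T0 X2; X2 → A S; A → T0 T0; A → T0 A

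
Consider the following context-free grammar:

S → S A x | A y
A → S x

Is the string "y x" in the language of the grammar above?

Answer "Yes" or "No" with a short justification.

No - no valid derivation exists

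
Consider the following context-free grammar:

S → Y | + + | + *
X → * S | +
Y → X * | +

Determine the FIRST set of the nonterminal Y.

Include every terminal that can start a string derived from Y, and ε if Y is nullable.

We compute FIRST(Y) using the standard algorithm.
FIRST(S) = {*, +}
FIRST(X) = {*, +}
FIRST(Y) = {*, +}
Therefore, FIRST(Y) = {*, +}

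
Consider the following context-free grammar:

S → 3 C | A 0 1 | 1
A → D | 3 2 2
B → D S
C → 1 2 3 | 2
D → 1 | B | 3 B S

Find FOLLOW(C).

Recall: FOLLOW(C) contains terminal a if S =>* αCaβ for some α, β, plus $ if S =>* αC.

We compute FOLLOW(C) using the standard algorithm.
FOLLOW(S) starts with {$}.
FIRST(A) = {1, 3}
FIRST(B) = {1, 3}
FIRST(C) = {1, 2}
FIRST(D) = {1, 3}
FIRST(S) = {1, 3}
FOLLOW(A) = {0}
FOLLOW(B) = {0, 1, 3}
FOLLOW(C) = {$, 0, 1, 3}
FOLLOW(D) = {0, 1, 3}
FOLLOW(S) = {$, 0, 1, 3}
Therefore, FOLLOW(C) = {$, 0, 1, 3}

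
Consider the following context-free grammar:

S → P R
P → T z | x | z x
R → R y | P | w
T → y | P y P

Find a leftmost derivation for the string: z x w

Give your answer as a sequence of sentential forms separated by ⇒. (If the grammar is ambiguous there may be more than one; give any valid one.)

S ⇒ P R ⇒ z x R ⇒ z x w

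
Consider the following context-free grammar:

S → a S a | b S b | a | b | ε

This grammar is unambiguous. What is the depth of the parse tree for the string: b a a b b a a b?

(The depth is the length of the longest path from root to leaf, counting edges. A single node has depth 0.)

5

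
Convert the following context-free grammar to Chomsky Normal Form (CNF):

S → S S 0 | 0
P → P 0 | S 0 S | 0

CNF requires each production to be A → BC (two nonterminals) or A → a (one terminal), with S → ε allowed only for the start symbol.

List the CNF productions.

T0 → 0; S → 0; P → 0; S → S X0; X0 → S T0; P → P T0; P → S X1; X1 → T0 S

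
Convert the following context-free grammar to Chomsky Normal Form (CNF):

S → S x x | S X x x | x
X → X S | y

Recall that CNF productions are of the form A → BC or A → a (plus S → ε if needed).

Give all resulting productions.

TX → x; S → x; X → y; S → S X0; X0 → TX TX; S → S X1; X1 → X X2; X2 → TX TX; X → X S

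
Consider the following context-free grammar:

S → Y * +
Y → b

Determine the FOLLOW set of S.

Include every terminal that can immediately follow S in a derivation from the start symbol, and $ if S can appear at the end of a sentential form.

We compute FOLLOW(S) using the standard algorithm.
FOLLOW(S) starts with {$}.
FIRST(S) = {b}
FIRST(Y) = {b}
FOLLOW(S) = {$}
FOLLOW(Y) = {*}
Therefore, FOLLOW(S) = {$}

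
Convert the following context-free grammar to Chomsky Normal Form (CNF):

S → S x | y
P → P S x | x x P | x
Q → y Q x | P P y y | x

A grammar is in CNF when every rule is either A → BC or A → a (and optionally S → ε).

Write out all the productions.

TX → x; S → y; P → x; TY → y; Q → x; S → S TX; P → P X0; X0 → S TX; P → TX X1; X1 → TX P; Q → TY X2; X2 → Q TX; Q → P X3; X3 → P X4; X4 → TY TY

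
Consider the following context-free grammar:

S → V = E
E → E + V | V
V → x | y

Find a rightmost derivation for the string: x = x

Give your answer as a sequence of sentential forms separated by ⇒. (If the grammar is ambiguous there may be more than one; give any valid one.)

S ⇒ V = E ⇒ V = V ⇒ V = x ⇒ x = x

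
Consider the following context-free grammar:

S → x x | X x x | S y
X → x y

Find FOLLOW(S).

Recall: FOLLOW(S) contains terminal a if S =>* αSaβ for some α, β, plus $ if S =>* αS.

We compute FOLLOW(S) using the standard algorithm.
FOLLOW(S) starts with {$}.
FIRST(S) = {x}
FIRST(X) = {x}
FOLLOW(S) = {$, y}
FOLLOW(X) = {x}
Therefore, FOLLOW(S) = {$, y}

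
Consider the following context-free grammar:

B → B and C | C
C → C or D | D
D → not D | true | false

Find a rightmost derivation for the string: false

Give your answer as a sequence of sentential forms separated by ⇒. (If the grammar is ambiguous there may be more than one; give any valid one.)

B ⇒ C ⇒ D ⇒ false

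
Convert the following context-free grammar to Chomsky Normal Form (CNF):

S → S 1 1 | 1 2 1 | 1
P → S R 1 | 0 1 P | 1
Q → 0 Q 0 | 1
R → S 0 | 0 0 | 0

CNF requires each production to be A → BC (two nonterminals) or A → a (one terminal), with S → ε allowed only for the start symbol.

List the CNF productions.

T1 → 1; T2 → 2; S → 1; T0 → 0; P → 1; Q → 1; R → 0; S → S X0; X0 → T1 T1; S → T1 X1; X1 → T2 T1; P → S X2; X2 → R T1; P → T0 X3; X3 → T1 P; Q → T0 X4; X4 → Q T0; R → S T0; R → T0 T0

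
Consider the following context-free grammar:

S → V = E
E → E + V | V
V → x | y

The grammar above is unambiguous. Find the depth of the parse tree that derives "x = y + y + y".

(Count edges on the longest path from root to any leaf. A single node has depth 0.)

5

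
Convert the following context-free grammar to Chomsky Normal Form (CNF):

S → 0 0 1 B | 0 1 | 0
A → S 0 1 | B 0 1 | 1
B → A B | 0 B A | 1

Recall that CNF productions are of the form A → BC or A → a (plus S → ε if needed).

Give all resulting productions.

T0 → 0; T1 → 1; S → 0; A → 1; B → 1; S → T0 X0; X0 → T0 X1; X1 → T1 B; S → T0 T1; A → S X2; X2 → T0 T1; A → B X3; X3 → T0 T1; B → A B; B → T0 X4; X4 → B A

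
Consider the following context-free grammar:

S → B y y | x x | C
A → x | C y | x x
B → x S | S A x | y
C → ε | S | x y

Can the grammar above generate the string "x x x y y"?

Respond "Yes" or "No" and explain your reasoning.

Yes - a valid derivation exists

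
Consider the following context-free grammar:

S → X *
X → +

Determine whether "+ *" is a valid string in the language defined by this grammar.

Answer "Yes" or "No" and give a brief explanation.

Yes - a valid derivation exists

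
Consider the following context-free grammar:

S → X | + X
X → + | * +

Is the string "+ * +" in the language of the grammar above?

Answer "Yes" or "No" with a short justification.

Yes - a valid derivation exists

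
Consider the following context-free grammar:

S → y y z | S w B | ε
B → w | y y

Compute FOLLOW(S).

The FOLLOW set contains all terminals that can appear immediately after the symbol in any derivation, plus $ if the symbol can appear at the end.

We compute FOLLOW(S) using the standard algorithm.
FOLLOW(S) starts with {$}.
FIRST(B) = {w, y}
FIRST(S) = {w, y, ε}
FOLLOW(B) = {$, w}
FOLLOW(S) = {$, w}
Therefore, FOLLOW(S) = {$, w}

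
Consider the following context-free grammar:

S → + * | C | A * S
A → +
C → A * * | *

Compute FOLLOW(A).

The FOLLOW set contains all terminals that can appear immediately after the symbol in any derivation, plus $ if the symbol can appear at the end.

We compute FOLLOW(A) using the standard algorithm.
FOLLOW(S) starts with {$}.
FIRST(A) = {+}
FIRST(C) = {*, +}
FIRST(S) = {*, +}
FOLLOW(A) = {*}
FOLLOW(C) = {$}
FOLLOW(S) = {$}
Therefore, FOLLOW(A) = {*}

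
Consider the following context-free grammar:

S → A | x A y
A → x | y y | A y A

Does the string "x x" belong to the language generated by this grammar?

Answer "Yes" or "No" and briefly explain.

No - no valid derivation exists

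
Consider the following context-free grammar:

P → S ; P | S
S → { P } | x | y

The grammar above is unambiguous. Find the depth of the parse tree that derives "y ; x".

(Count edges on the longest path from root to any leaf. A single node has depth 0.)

3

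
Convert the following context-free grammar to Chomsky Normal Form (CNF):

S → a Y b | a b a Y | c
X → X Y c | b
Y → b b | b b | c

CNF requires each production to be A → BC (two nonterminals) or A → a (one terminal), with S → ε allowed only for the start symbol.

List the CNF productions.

TA → a; TB → b; S → c; TC → c; X → b; Y → c; S → TA X0; X0 → Y TB; S → TA X1; X1 → TB X2; X2 → TA Y; X → X X3; X3 → Y TC; Y → TB TB; Y → TB TB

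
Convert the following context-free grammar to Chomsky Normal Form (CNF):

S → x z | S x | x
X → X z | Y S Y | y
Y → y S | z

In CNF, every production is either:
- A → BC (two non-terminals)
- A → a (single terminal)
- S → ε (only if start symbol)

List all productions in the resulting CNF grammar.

TX → x; TZ → z; S → x; X → y; TY → y; Y → z; S → TX TZ; S → S TX; X → X TZ; X → Y X0; X0 → S Y; Y → TY S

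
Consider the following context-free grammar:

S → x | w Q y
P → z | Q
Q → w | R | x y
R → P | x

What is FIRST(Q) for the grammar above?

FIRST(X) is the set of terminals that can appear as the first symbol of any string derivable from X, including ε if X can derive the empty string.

We compute FIRST(Q) using the standard algorithm.
FIRST(P) = {w, x, z}
FIRST(Q) = {w, x, z}
FIRST(R) = {w, x, z}
FIRST(S) = {w, x}
Therefore, FIRST(Q) = {w, x, z}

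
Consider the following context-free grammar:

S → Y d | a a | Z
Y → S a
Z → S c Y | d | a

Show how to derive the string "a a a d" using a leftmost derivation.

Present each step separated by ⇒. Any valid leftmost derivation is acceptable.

S ⇒ Y d ⇒ S a d ⇒ a a a d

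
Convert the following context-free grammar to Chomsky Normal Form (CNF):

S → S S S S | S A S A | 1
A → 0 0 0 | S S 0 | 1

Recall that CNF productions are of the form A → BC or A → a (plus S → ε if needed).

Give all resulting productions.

S → 1; T0 → 0; A → 1; S → S X0; X0 → S X1; X1 → S S; S → S X2; X2 → A X3; X3 → S A; A → T0 X4; X4 → T0 T0; A → S X5; X5 → S T0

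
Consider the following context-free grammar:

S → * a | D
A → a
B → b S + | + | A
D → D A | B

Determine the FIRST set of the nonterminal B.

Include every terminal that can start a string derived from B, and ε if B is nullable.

We compute FIRST(B) using the standard algorithm.
FIRST(A) = {a}
FIRST(B) = {+, a, b}
FIRST(D) = {+, a, b}
FIRST(S) = {*, +, a, b}
Therefore, FIRST(B) = {+, a, b}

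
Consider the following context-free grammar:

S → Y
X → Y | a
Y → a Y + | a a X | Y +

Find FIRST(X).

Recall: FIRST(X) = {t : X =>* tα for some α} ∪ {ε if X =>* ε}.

We compute FIRST(X) using the standard algorithm.
FIRST(S) = {a}
FIRST(X) = {a}
FIRST(Y) = {a}
Therefore, FIRST(X) = {a}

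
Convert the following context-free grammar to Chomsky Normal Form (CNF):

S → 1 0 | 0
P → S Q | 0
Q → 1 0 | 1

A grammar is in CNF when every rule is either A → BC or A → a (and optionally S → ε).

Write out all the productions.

T1 → 1; T0 → 0; S → 0; P → 0; Q → 1; S → T1 T0; P → S Q; Q → T1 T0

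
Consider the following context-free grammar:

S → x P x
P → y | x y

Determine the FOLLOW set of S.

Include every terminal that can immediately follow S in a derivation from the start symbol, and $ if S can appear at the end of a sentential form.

We compute FOLLOW(S) using the standard algorithm.
FOLLOW(S) starts with {$}.
FIRST(P) = {x, y}
FIRST(S) = {x}
FOLLOW(P) = {x}
FOLLOW(S) = {$}
Therefore, FOLLOW(S) = {$}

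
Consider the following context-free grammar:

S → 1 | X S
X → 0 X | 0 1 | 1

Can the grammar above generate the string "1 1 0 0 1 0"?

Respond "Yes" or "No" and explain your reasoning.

No - no valid derivation exists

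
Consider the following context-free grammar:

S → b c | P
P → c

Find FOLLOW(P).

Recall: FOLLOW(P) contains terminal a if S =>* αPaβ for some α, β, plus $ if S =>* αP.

We compute FOLLOW(P) using the standard algorithm.
FOLLOW(S) starts with {$}.
FIRST(P) = {c}
FIRST(S) = {b, c}
FOLLOW(P) = {$}
FOLLOW(S) = {$}
Therefore, FOLLOW(P) = {$}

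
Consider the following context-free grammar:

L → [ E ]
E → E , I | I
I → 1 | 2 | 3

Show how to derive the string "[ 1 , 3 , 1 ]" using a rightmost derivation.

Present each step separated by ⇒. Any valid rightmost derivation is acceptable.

L ⇒ [ E ] ⇒ [ E , I ] ⇒ [ E , 1 ] ⇒ [ E , I , 1 ] ⇒ [ E , 3 , 1 ] ⇒ [ I , 3 , 1 ] ⇒ [ 1 , 3 , 1 ]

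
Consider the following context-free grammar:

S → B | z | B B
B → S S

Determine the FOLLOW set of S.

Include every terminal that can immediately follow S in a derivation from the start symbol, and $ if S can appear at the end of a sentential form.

We compute FOLLOW(S) using the standard algorithm.
FOLLOW(S) starts with {$}.
FIRST(B) = {z}
FIRST(S) = {z}
FOLLOW(B) = {$, z}
FOLLOW(S) = {$, z}
Therefore, FOLLOW(S) = {$, z}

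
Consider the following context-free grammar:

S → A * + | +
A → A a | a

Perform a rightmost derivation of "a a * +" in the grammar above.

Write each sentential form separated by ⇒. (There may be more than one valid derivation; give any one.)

S ⇒ A * + ⇒ A a * + ⇒ a a * +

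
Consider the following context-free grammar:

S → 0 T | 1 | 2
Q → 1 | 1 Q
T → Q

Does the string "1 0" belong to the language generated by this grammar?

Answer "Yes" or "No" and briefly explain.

No - no valid derivation exists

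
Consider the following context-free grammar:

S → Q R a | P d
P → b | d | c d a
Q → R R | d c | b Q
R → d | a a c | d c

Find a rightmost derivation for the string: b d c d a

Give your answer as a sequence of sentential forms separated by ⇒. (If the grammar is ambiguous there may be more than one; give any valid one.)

S ⇒ Q R a ⇒ Q d a ⇒ b Q d a ⇒ b d c d a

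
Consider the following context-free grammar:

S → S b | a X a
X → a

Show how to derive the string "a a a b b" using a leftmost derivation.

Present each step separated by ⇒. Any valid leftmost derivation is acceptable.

S ⇒ S b ⇒ S b b ⇒ a X a b b ⇒ a a a b b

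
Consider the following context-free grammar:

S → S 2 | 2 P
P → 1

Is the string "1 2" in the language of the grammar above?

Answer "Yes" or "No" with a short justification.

No - no valid derivation exists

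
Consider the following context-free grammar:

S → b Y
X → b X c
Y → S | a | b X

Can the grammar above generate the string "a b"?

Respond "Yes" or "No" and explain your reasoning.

No - no valid derivation exists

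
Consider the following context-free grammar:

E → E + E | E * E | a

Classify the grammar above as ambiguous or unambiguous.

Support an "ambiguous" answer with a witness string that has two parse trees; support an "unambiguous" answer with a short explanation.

Ambiguous - the string 'a + a + a + a * a' has two distinct parse trees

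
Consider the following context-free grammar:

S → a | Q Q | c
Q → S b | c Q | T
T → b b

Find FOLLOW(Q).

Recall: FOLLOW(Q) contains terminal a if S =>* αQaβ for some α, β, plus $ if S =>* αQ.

We compute FOLLOW(Q) using the standard algorithm.
FOLLOW(S) starts with {$}.
FIRST(Q) = {a, b, c}
FIRST(S) = {a, b, c}
FIRST(T) = {b}
FOLLOW(Q) = {$, a, b, c}
FOLLOW(S) = {$, b}
FOLLOW(T) = {$, a, b, c}
Therefore, FOLLOW(Q) = {$, a, b, c}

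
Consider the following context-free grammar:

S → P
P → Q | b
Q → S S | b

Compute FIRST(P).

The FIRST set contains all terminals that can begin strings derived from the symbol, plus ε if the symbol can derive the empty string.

We compute FIRST(P) using the standard algorithm.
FIRST(P) = {b}
FIRST(Q) = {b}
FIRST(S) = {b}
Therefore, FIRST(P) = {b}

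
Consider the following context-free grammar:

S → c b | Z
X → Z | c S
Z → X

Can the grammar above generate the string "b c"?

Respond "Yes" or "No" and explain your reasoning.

No - no valid derivation exists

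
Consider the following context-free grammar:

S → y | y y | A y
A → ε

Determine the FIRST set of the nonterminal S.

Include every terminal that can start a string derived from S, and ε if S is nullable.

We compute FIRST(S) using the standard algorithm.
FIRST(A) = {ε}
FIRST(S) = {y}
Therefore, FIRST(S) = {y}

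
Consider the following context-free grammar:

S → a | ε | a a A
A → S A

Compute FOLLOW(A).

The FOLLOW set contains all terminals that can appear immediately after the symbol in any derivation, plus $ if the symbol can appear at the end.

We compute FOLLOW(A) using the standard algorithm.
FOLLOW(S) starts with {$}.
FIRST(A) = {a}
FIRST(S) = {a, ε}
FOLLOW(A) = {$, a}
FOLLOW(S) = {$, a}
Therefore, FOLLOW(A) = {$, a}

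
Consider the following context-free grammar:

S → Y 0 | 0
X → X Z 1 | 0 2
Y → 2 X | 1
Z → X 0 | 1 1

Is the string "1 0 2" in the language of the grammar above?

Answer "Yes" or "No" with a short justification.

No - no valid derivation exists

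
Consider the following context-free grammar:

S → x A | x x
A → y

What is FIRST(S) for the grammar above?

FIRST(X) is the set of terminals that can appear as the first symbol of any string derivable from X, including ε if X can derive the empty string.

We compute FIRST(S) using the standard algorithm.
FIRST(A) = {y}
FIRST(S) = {x}
Therefore, FIRST(S) = {x}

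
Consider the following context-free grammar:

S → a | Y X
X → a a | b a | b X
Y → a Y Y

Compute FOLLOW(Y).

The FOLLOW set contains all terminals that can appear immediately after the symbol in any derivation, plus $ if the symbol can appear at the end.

We compute FOLLOW(Y) using the standard algorithm.
FOLLOW(S) starts with {$}.
FIRST(S) = {a}
FIRST(X) = {a, b}
FIRST(Y) = {a}
FOLLOW(S) = {$}
FOLLOW(X) = {$}
FOLLOW(Y) = {a, b}
Therefore, FOLLOW(Y) = {a, b}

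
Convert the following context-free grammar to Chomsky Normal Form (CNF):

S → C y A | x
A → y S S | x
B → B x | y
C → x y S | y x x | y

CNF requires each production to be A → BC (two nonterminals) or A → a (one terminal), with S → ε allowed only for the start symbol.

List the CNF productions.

TY → y; S → x; A → x; TX → x; B → y; C → y; S → C X0; X0 → TY A; A → TY X1; X1 → S S; B → B TX; C → TX X2; X2 → TY S; C → TY X3; X3 → TX TX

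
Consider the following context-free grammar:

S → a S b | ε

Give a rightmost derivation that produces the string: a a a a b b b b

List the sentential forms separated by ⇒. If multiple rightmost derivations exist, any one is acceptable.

S ⇒ a S b ⇒ a a S b b ⇒ a a a S b b b ⇒ a a a a S b b b b ⇒ a a a a b b b b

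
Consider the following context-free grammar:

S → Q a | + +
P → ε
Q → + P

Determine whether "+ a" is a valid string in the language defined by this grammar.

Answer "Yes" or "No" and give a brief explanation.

Yes - a valid derivation exists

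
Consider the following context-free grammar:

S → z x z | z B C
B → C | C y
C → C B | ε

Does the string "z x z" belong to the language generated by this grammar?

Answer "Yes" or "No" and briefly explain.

Yes - a valid derivation exists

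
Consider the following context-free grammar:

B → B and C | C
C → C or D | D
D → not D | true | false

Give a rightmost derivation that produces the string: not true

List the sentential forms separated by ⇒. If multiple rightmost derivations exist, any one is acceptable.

B ⇒ C ⇒ D ⇒ not D ⇒ not true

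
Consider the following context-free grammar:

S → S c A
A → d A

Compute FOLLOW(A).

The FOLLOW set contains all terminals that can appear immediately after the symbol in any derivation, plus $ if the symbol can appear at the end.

We compute FOLLOW(A) using the standard algorithm.
FOLLOW(S) starts with {$}.
FIRST(A) = {d}
FIRST(S) = {}
FOLLOW(A) = {$, c}
FOLLOW(S) = {$, c}
Therefore, FOLLOW(A) = {$, c}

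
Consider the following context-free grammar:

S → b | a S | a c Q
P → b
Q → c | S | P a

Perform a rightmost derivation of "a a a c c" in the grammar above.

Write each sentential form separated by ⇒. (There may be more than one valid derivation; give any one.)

S ⇒ a S ⇒ a a S ⇒ a a a c Q ⇒ a a a c c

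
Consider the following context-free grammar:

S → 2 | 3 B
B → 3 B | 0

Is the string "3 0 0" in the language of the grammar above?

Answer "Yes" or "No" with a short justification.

No - no valid derivation exists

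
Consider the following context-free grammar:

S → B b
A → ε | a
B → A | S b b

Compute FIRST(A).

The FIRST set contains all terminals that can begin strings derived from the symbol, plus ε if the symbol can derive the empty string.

We compute FIRST(A) using the standard algorithm.
FIRST(A) = {a, ε}
FIRST(B) = {a, b, ε}
FIRST(S) = {a, b}
Therefore, FIRST(A) = {a, ε}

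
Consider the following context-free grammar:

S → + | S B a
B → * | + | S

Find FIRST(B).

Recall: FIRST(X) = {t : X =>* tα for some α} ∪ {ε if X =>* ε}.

We compute FIRST(B) using the standard algorithm.
FIRST(B) = {*, +}
FIRST(S) = {+}
Therefore, FIRST(B) = {*, +}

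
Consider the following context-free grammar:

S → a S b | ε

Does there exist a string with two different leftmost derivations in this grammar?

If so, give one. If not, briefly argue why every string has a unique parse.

No - every string in the language has a unique leftmost derivation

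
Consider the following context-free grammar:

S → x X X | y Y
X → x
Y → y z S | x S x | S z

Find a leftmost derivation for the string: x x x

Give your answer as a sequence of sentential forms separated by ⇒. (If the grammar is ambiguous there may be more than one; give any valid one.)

S ⇒ x X X ⇒ x x X ⇒ x x x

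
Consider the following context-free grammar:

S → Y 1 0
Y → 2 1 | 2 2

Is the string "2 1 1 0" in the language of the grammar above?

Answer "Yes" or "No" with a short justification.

Yes - a valid derivation exists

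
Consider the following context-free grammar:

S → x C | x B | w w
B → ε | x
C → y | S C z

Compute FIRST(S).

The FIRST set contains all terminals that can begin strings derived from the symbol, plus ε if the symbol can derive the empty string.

We compute FIRST(S) using the standard algorithm.
FIRST(B) = {x, ε}
FIRST(C) = {w, x, y}
FIRST(S) = {w, x}
Therefore, FIRST(S) = {w, x}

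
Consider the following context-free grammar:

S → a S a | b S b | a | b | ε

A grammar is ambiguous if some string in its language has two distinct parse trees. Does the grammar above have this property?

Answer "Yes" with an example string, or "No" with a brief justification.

No - the grammar is unambiguous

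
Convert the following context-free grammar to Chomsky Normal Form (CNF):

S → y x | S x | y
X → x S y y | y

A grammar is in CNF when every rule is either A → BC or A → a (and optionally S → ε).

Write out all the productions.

TY → y; TX → x; S → y; X → y; S → TY TX; S → S TX; X → TX X0; X0 → S X1; X1 → TY TY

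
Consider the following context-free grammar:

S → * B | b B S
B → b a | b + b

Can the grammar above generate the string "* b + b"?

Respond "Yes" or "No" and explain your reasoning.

Yes - a valid derivation exists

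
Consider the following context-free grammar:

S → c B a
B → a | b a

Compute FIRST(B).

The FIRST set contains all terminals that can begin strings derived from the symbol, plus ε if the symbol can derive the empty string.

We compute FIRST(B) using the standard algorithm.
FIRST(B) = {a, b}
FIRST(S) = {c}
Therefore, FIRST(B) = {a, b}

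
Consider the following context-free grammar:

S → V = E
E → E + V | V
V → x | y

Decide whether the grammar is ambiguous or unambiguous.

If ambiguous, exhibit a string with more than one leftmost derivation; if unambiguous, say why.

Unambiguous - every string in the language has a unique leftmost derivation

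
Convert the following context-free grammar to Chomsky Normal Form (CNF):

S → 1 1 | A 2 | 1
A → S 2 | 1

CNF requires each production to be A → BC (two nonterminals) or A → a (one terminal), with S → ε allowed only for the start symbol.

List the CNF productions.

T1 → 1; T2 → 2; S → 1; A → 1; S → T1 T1; S → A T2; A → S T2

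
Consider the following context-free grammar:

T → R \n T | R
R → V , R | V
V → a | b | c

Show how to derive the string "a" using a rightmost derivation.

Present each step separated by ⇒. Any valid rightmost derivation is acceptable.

T ⇒ R ⇒ V ⇒ a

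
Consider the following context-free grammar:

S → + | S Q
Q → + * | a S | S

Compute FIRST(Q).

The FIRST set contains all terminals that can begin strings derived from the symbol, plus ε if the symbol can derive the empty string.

We compute FIRST(Q) using the standard algorithm.
FIRST(Q) = {+, a}
FIRST(S) = {+}
Therefore, FIRST(Q) = {+, a}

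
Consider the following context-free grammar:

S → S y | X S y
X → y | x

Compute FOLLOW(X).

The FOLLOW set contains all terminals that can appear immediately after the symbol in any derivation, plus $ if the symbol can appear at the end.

We compute FOLLOW(X) using the standard algorithm.
FOLLOW(S) starts with {$}.
FIRST(S) = {x, y}
FIRST(X) = {x, y}
FOLLOW(S) = {$, y}
FOLLOW(X) = {x, y}
Therefore, FOLLOW(X) = {x, y}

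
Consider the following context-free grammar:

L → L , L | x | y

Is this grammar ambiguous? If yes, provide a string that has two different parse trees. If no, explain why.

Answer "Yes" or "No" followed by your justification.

Yes - the string 'y , y , y , y , y' has two distinct leftmost derivations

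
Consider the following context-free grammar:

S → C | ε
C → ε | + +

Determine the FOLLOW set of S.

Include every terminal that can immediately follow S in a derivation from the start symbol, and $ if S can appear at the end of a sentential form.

We compute FOLLOW(S) using the standard algorithm.
FOLLOW(S) starts with {$}.
FIRST(C) = {+, ε}
FIRST(S) = {+, ε}
FOLLOW(C) = {$}
FOLLOW(S) = {$}
Therefore, FOLLOW(S) = {$}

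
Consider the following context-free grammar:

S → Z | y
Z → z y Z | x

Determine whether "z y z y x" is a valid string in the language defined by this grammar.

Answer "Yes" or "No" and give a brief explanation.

Yes - a valid derivation exists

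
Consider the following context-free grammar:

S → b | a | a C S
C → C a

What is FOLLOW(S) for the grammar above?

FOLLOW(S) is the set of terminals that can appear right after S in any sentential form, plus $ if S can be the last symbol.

We compute FOLLOW(S) using the standard algorithm.
FOLLOW(S) starts with {$}.
FIRST(C) = {}
FIRST(S) = {a, b}
FOLLOW(C) = {a, b}
FOLLOW(S) = {$}
Therefore, FOLLOW(S) = {$}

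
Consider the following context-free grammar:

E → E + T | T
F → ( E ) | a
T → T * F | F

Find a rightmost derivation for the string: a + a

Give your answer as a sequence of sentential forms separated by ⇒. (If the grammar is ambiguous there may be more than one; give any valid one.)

E ⇒ E + T ⇒ E + F ⇒ E + a ⇒ T + a ⇒ F + a ⇒ a + a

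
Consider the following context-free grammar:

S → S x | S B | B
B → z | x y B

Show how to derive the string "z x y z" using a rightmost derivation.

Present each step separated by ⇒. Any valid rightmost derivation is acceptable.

S ⇒ S B ⇒ S x y B ⇒ S x y z ⇒ B x y z ⇒ z x y z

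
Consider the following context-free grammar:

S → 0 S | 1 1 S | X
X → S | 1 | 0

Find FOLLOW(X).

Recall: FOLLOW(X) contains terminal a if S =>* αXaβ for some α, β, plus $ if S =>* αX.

We compute FOLLOW(X) using the standard algorithm.
FOLLOW(S) starts with {$}.
FIRST(S) = {0, 1}
FIRST(X) = {0, 1}
FOLLOW(S) = {$}
FOLLOW(X) = {$}
Therefore, FOLLOW(X) = {$}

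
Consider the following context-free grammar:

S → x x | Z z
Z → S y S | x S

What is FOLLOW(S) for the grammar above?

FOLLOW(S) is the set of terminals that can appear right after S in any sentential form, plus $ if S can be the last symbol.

We compute FOLLOW(S) using the standard algorithm.
FOLLOW(S) starts with {$}.
FIRST(S) = {x}
FIRST(Z) = {x}
FOLLOW(S) = {$, y, z}
FOLLOW(Z) = {z}
Therefore, FOLLOW(S) = {$, y, z}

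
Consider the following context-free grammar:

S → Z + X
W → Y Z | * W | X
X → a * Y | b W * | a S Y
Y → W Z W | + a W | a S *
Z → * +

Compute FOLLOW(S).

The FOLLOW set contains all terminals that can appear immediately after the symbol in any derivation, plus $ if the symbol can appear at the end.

We compute FOLLOW(S) using the standard algorithm.
FOLLOW(S) starts with {$}.
FIRST(S) = {*}
FIRST(W) = {*, +, a, b}
FIRST(X) = {a, b}
FIRST(Y) = {*, +, a, b}
FIRST(Z) = {*}
FOLLOW(S) = {$, *, +, a, b}
FOLLOW(W) = {$, *, +, a, b}
FOLLOW(X) = {$, *, +, a, b}
FOLLOW(Y) = {$, *, +, a, b}
FOLLOW(Z) = {$, *, +, a, b}
Therefore, FOLLOW(S) = {$, *, +, a, b}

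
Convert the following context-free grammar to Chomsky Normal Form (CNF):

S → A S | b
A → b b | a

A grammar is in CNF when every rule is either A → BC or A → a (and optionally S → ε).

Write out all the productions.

S → b; TB → b; A → a; S → A S; A → TB TB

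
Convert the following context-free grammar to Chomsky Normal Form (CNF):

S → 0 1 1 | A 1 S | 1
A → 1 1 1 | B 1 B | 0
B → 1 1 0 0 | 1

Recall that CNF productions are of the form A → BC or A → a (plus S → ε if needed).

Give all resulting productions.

T0 → 0; T1 → 1; S → 1; A → 0; B → 1; S → T0 X0; X0 → T1 T1; S → A X1; X1 → T1 S; A → T1 X2; X2 → T1 T1; A → B X3; X3 → T1 B; B → T1 X4; X4 → T1 X5; X5 → T0 T0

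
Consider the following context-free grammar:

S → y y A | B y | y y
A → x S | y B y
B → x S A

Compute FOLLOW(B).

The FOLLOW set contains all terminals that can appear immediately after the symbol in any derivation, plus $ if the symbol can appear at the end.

We compute FOLLOW(B) using the standard algorithm.
FOLLOW(S) starts with {$}.
FIRST(A) = {x, y}
FIRST(B) = {x}
FIRST(S) = {x, y}
FOLLOW(A) = {$, x, y}
FOLLOW(B) = {y}
FOLLOW(S) = {$, x, y}
Therefore, FOLLOW(B) = {y}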